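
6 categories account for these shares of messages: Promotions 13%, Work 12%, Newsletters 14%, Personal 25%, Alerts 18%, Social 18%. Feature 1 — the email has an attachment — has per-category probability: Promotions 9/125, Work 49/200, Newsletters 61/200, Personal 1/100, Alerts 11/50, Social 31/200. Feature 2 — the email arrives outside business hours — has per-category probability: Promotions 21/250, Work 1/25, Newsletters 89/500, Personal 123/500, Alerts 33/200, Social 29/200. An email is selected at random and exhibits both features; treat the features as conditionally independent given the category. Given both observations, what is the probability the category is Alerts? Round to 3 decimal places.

0.315

Unnormalized posteriors (prior × likelihood):
  Promotions: 0.13 × 0.072 × 0.084 = 0.00078624
  Work: 0.12 × 0.245 × 0.04 = 0.001176
  Newsletters: 0.14 × 0.305 × 0.178 = 0.0076006
  Personal: 0.25 × 0.01 × 0.246 = 0.000615
  Alerts: 0.18 × 0.22 × 0.165 = 0.006534
  Social: 0.18 × 0.155 × 0.145 = 0.0040455
Total = 0.02075734.
P(Alerts | evidence) = 0.006534 / 0.02075734 ≈ 0.315.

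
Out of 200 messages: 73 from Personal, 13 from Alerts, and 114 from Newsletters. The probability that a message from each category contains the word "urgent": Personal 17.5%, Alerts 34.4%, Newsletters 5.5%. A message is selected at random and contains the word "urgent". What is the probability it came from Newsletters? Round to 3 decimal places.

Unnormalized posteriors (prior × likelihood):
  Personal: 0.365 × 0.175 = 0.063875
  Alerts: 0.065 × 0.344 = 0.02236
  Newsletters: 0.57 × 0.055 = 0.03135
Total = 0.117585.
P(Newsletters | evidence) = 0.03135 / 0.117585 ≈ 0.267.

0.267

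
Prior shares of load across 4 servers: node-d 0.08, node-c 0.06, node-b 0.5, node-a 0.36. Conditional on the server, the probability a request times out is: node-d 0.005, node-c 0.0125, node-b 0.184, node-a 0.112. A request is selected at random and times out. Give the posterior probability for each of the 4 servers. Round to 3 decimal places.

node-d 0.003, node-c 0.006, node-b 0.689, node-a 0.302

Unnormalized posteriors (prior × likelihood):
  node-d: 0.08 × 0.005 = 0.0004
  node-c: 0.06 × 0.0125 = 0.00075
  node-b: 0.5 × 0.184 = 0.092
  node-a: 0.36 × 0.112 = 0.04032
Sum = 0.13347.
P(node-d | timeout) = 0.0004/0.13347 ≈ 0.003
P(node-c | timeout) = 0.00075/0.13347 ≈ 0.006
P(node-b | timeout) = 0.092/0.13347 ≈ 0.689
P(node-a | timeout) = 0.04032/0.13347 ≈ 0.302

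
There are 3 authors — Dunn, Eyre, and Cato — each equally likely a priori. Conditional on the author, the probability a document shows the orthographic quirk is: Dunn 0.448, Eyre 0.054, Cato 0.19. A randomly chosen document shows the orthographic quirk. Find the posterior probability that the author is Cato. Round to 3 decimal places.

0.275

With a uniform prior (1/3 each), posterior ∝ likelihood:
  Dunn: 0.448
  Eyre: 0.054
  Cato: 0.19
Total = 0.692.
P(Cato | evidence) = 0.19 / 0.692 ≈ 0.275.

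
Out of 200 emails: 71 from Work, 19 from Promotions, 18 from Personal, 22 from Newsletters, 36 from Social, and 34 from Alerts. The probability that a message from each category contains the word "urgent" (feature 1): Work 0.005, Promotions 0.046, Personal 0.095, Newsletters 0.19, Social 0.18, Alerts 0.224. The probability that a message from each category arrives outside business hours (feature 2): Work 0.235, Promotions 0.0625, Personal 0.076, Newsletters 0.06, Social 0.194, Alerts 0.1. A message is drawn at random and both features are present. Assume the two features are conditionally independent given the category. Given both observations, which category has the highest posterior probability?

Social

Prior × likelihood for each hypothesis:
  Work: 0.355 × 0.005 × 0.235 = 0.000417125
  Promotions: 0.095 × 0.046 × 0.0625 = 0.000273125
  Personal: 0.09 × 0.095 × 0.076 = 0.0006498
  Newsletters: 0.11 × 0.19 × 0.06 = 0.001254
  Social: 0.18 × 0.18 × 0.194 = 0.0062856
  Alerts: 0.17 × 0.224 × 0.1 = 0.003808
Normalizing constant = 0.01268765.
Largest term belongs to Social, so Social is most probable.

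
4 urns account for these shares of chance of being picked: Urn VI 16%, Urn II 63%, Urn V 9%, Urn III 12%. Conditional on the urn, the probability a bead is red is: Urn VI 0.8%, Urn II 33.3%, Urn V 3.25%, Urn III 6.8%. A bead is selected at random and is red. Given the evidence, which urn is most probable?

Urn II

By Bayes' rule, posterior ∝ prior × likelihood:
  Urn VI: 0.16 × 0.008 = 0.00128
  Urn II: 0.63 × 0.333 = 0.20979
  Urn V: 0.09 × 0.0325 = 0.002925
  Urn III: 0.12 × 0.068 = 0.00816
Normalizing constant = 0.222155.
Largest term belongs to Urn II, so Urn II is most probable.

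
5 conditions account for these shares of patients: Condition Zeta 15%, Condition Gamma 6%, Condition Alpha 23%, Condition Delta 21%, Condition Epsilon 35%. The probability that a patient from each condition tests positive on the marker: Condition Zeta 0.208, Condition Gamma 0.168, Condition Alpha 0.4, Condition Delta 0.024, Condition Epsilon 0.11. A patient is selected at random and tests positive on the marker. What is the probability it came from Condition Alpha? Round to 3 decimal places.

0.520

Unnormalized posteriors (prior × likelihood):
  Condition Zeta: 0.15 × 0.208 = 0.0312
  Condition Gamma: 0.06 × 0.168 = 0.01008
  Condition Alpha: 0.23 × 0.4 = 0.092
  Condition Delta: 0.21 × 0.024 = 0.00504
  Condition Epsilon: 0.35 × 0.11 = 0.0385
Normalizing constant = 0.17682.
P(Condition Alpha | evidence) = 0.092 / 0.17682 ≈ 0.520.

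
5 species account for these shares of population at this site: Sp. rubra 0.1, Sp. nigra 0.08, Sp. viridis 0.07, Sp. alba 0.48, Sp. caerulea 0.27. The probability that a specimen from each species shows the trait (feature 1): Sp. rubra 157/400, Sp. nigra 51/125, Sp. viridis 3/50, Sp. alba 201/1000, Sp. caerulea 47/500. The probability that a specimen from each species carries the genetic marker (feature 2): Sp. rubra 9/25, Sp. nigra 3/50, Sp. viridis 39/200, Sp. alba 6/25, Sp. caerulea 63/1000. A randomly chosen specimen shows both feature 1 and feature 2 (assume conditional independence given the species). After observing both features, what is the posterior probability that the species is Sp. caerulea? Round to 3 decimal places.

0.038

Compute prior × likelihood for every hypothesis:
  Sp. rubra: 0.1 × 0.3925 × 0.36 = 0.01413
  Sp. nigra: 0.08 × 0.408 × 0.06 = 0.0019584
  Sp. viridis: 0.07 × 0.06 × 0.195 = 0.000819
  Sp. alba: 0.48 × 0.201 × 0.24 = 0.0231552
  Sp. caerulea: 0.27 × 0.094 × 0.063 = 0.00159894
Sum = 0.04166154.
P(Sp. caerulea | evidence) = 0.00159894 / 0.04166154 ≈ 0.038.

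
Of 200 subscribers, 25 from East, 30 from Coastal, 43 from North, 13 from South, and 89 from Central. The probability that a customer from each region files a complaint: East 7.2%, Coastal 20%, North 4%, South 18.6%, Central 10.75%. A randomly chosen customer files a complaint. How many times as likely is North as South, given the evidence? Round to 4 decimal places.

0.7113

Unnormalized posteriors (prior × likelihood):
  East: 0.125 × 0.072 = 0.009
  Coastal: 0.15 × 0.2 = 0.03
  North: 0.215 × 0.04 = 0.0086
  South: 0.065 × 0.186 = 0.01209
  Central: 0.445 × 0.1075 = 0.0478375
Total = 0.1075275.
The ratio is 0.0086 / 0.01209 (the normalizer cancels) = 0.7113.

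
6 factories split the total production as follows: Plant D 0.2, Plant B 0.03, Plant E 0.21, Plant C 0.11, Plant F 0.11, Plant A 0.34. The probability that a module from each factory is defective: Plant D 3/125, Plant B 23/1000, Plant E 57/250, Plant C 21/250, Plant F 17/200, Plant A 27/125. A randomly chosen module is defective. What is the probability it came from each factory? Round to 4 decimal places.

Prior × likelihood for each hypothesis:
  Plant D: 0.2 × 0.024 = 0.0048
  Plant B: 0.03 × 0.023 = 0.00069
  Plant E: 0.21 × 0.228 = 0.04788
  Plant C: 0.11 × 0.084 = 0.00924
  Plant F: 0.11 × 0.085 = 0.00935
  Plant A: 0.34 × 0.216 = 0.07344
Total = 0.1454.
P(Plant D | defective) = 0.0048/0.1454 ≈ 0.0330
P(Plant B | defective) = 0.00069/0.1454 ≈ 0.0047
P(Plant E | defective) = 0.04788/0.1454 ≈ 0.3293
P(Plant C | defective) = 0.00924/0.1454 ≈ 0.0635
P(Plant F | defective) = 0.00935/0.1454 ≈ 0.0643
P(Plant A | defective) = 0.07344/0.1454 ≈ 0.5051
(Check: 0.0330+0.0047+0.3293+0.0635+0.0643+0.5051 = 0.9999.)

Plant D 0.0330, Plant B 0.0047, Plant E 0.3293, Plant C 0.0635, Plant F 0.0643, Plant A 0.5051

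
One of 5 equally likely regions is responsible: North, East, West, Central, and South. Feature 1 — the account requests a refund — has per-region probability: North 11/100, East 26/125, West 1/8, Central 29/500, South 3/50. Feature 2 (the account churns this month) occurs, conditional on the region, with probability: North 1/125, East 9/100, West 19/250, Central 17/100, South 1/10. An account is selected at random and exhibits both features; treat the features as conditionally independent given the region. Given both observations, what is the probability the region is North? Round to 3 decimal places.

0.020

With a uniform prior (1/5 each), posterior ∝ likelihood:
  North: 0.11 × 0.008 = 0.00088
  East: 0.208 × 0.09 = 0.01872
  West: 0.125 × 0.076 = 0.0095
  Central: 0.058 × 0.17 = 0.00986
  South: 0.06 × 0.1 = 0.006
Total = 0.04496.
P(North | evidence) = 0.00088 / 0.04496 ≈ 0.020.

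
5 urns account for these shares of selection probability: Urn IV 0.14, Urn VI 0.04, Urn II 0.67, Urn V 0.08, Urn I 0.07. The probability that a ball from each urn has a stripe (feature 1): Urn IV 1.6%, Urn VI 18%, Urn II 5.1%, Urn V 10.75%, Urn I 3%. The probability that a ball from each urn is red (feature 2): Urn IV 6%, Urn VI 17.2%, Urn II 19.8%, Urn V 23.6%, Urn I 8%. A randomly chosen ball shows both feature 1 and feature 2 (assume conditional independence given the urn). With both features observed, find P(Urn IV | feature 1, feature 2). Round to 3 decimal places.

Unnormalized posteriors (prior × likelihood):
  Urn IV: 0.14 × 0.016 × 0.06 = 0.0001344
  Urn VI: 0.04 × 0.18 × 0.172 = 0.0012384
  Urn II: 0.67 × 0.051 × 0.198 = 0.00676566
  Urn V: 0.08 × 0.1075 × 0.236 = 0.0020296
  Urn I: 0.07 × 0.03 × 0.08 = 0.000168
Total = 0.01033606.
P(Urn IV | evidence) = 0.0001344 / 0.01033606 ≈ 0.013.

0.013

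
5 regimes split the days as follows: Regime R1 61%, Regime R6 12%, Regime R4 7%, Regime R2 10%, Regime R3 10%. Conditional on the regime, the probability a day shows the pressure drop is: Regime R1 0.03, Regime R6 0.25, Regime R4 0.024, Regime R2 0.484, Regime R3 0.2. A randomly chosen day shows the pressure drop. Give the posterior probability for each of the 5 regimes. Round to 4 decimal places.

Prior × likelihood for each hypothesis:
  Regime R1: 0.61 × 0.03 = 0.0183
  Regime R6: 0.12 × 0.25 = 0.03
  Regime R4: 0.07 × 0.024 = 0.00168
  Regime R2: 0.1 × 0.484 = 0.0484
  Regime R3: 0.1 × 0.2 = 0.02
Normalizing constant = 0.11838.
P(Regime R1 | drop) = 0.0183/0.11838 ≈ 0.1546
P(Regime R6 | drop) = 0.03/0.11838 ≈ 0.2534
P(Regime R4 | drop) = 0.00168/0.11838 ≈ 0.0142
P(Regime R2 | drop) = 0.0484/0.11838 ≈ 0.4089
P(Regime R3 | drop) = 0.02/0.11838 ≈ 0.1689

Regime R1 0.1546, Regime R6 0.2534, Regime R4 0.0142, Regime R2 0.4089, Regime R3 0.1689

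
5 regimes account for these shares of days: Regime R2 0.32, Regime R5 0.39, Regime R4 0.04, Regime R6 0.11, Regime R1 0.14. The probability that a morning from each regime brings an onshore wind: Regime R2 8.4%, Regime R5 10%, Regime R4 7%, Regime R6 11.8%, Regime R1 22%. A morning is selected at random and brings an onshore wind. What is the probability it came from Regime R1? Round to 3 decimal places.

Compute prior × likelihood for every hypothesis:
  Regime R2: 0.32 × 0.084 = 0.02688
  Regime R5: 0.39 × 0.1 = 0.039
  Regime R4: 0.04 × 0.07 = 0.0028
  Regime R6: 0.11 × 0.118 = 0.01298
  Regime R1: 0.14 × 0.22 = 0.0308
Sum = 0.11246.
P(Regime R1 | evidence) = 0.0308 / 0.11246 ≈ 0.274.

0.274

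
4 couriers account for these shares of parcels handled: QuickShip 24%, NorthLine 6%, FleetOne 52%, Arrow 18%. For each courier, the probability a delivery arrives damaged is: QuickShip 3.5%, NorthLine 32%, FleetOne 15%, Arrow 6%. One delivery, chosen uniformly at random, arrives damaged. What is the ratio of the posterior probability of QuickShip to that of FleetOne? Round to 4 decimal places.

0.1077

Prior × likelihood for each hypothesis:
  QuickShip: 0.24 × 0.035 = 0.0084
  NorthLine: 0.06 × 0.32 = 0.0192
  FleetOne: 0.52 × 0.15 = 0.078
  Arrow: 0.18 × 0.06 = 0.0108
Normalizing constant = 0.1164.
The ratio is 0.0084 / 0.078 (the normalizer cancels) = 0.1077.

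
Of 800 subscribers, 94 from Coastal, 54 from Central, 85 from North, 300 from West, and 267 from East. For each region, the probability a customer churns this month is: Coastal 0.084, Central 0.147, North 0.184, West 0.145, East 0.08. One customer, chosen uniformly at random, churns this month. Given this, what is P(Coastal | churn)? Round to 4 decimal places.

0.0820

Prior × likelihood for each hypothesis:
  Coastal: 0.1175 × 0.084 = 0.00987
  Central: 0.0675 × 0.147 = 0.0099225
  North: 0.10625 × 0.184 = 0.01955
  West: 0.375 × 0.145 = 0.054375
  East: 0.33375 × 0.08 = 0.0267
Normalizing constant = 0.1204175.
P(Coastal | evidence) = 0.00987 / 0.1204175 ≈ 0.0820.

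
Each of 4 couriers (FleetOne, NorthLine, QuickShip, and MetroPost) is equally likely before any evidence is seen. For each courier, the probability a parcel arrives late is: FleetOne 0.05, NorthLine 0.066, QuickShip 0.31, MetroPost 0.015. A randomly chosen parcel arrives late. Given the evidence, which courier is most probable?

QuickShip

Since the prior is uniform, the posterior is proportional to the likelihood:
  FleetOne: 0.05
  NorthLine: 0.066
  QuickShip: 0.31
  MetroPost: 0.015
Total = 0.441.
Largest term belongs to QuickShip, so QuickShip is most probable.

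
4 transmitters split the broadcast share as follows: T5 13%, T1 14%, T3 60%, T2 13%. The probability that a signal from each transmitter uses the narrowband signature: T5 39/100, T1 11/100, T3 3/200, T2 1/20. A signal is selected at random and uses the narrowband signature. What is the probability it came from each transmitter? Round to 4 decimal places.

T5 0.6213, T1 0.1887, T3 0.1103, T2 0.0797

By Bayes' rule, posterior ∝ prior × likelihood:
  T5: 0.13 × 0.39 = 0.0507
  T1: 0.14 × 0.11 = 0.0154
  T3: 0.6 × 0.015 = 0.009
  T2: 0.13 × 0.05 = 0.0065
Total = 0.0816.
P(T5 | narrowband) = 0.0507/0.0816 ≈ 0.6213
P(T1 | narrowband) = 0.0154/0.0816 ≈ 0.1887
P(T3 | narrowband) = 0.009/0.0816 ≈ 0.1103
P(T2 | narrowband) = 0.0065/0.0816 ≈ 0.0797
(Check: 0.6213+0.1887+0.1103+0.0797 = 1.0000.)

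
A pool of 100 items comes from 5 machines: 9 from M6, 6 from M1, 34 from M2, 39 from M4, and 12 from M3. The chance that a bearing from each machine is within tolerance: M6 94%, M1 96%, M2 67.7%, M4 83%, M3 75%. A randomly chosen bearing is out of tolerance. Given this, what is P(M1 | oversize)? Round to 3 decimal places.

Taking complements, P(oversize | each) = M6 0.06, M1 0.04, M2 0.323, M4 0.17, M3 0.25.
By Bayes' rule, posterior ∝ prior × likelihood:
  M6: 0.09 × 0.06 = 0.0054
  M1: 0.06 × 0.04 = 0.0024
  M2: 0.34 × 0.323 = 0.10982
  M4: 0.39 × 0.17 = 0.0663
  M3: 0.12 × 0.25 = 0.03
Total = 0.21392.
P(M1 | evidence) = 0.0024 / 0.21392 ≈ 0.011.

0.011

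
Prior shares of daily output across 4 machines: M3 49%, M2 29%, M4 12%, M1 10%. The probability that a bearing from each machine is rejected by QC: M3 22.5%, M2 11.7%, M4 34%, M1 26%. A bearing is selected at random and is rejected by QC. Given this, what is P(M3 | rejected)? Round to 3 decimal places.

Unnormalized posteriors (prior × likelihood):
  M3: 0.49 × 0.225 = 0.11025
  M2: 0.29 × 0.117 = 0.03393
  M4: 0.12 × 0.34 = 0.0408
  M1: 0.1 × 0.26 = 0.026
Normalizing constant = 0.21098.
P(M3 | evidence) = 0.11025 / 0.21098 ≈ 0.523.

0.523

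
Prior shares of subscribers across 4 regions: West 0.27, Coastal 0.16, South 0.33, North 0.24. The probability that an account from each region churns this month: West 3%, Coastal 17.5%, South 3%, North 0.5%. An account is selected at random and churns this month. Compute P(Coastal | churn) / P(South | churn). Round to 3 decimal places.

Prior × likelihood for each hypothesis:
  West: 0.27 × 0.03 = 0.0081
  Coastal: 0.16 × 0.175 = 0.028
  South: 0.33 × 0.03 = 0.0099
  North: 0.24 × 0.005 = 0.0012
Sum = 0.0472.
The ratio is 0.028 / 0.0099 (the normalizer cancels) = 2.828.

2.828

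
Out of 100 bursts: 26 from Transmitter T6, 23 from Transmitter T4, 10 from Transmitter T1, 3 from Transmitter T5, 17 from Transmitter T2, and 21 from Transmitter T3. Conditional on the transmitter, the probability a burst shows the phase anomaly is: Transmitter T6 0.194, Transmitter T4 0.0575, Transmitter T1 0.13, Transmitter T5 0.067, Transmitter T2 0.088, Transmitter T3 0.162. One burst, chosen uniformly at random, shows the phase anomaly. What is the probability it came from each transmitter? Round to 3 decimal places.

Unnormalized posteriors (prior × likelihood):
  Transmitter T6: 0.26 × 0.194 = 0.05044
  Transmitter T4: 0.23 × 0.0575 = 0.013225
  Transmitter T1: 0.1 × 0.13 = 0.013
  Transmitter T5: 0.03 × 0.067 = 0.00201
  Transmitter T2: 0.17 × 0.088 = 0.01496
  Transmitter T3: 0.21 × 0.162 = 0.03402
Normalizing constant = 0.127655.
P(Transmitter T6 | anomaly) = 0.05044/0.127655 ≈ 0.395
P(Transmitter T4 | anomaly) = 0.013225/0.127655 ≈ 0.104
P(Transmitter T1 | anomaly) = 0.013/0.127655 ≈ 0.102
P(Transmitter T5 | anomaly) = 0.00201/0.127655 ≈ 0.016
P(Transmitter T2 | anomaly) = 0.01496/0.127655 ≈ 0.117
P(Transmitter T3 | anomaly) = 0.03402/0.127655 ≈ 0.266

Transmitter T6 0.395, Transmitter T4 0.104, Transmitter T1 0.102, Transmitter T5 0.016, Transmitter T2 0.117, Transmitter T3 0.266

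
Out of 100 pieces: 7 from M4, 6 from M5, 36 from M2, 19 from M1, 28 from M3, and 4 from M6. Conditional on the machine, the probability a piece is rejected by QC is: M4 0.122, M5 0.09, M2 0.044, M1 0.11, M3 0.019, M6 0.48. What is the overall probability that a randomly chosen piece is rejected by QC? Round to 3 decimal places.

Prior × likelihood for each hypothesis:
  M4: 0.07 × 0.122 = 0.00854
  M5: 0.06 × 0.09 = 0.0054
  M2: 0.36 × 0.044 = 0.01584
  M1: 0.19 × 0.11 = 0.0209
  M3: 0.28 × 0.019 = 0.00532
  M6: 0.04 × 0.48 = 0.0192
P(rejected) = 0.00854 + 0.0054 + 0.01584 + 0.0209 + 0.00532 + 0.0192 = 0.0752 → 0.075.

0.075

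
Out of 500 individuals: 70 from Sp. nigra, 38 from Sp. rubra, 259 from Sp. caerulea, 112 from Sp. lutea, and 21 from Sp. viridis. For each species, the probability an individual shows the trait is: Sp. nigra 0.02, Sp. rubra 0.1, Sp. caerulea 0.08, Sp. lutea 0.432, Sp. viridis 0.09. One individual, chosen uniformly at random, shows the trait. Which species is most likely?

Sp. lutea

Unnormalized posteriors (prior × likelihood):
  Sp. nigra: 0.14 × 0.02 = 0.0028
  Sp. rubra: 0.076 × 0.1 = 0.0076
  Sp. caerulea: 0.518 × 0.08 = 0.04144
  Sp. lutea: 0.224 × 0.432 = 0.096768
  Sp. viridis: 0.042 × 0.09 = 0.00378
Total = 0.152388.
Largest term belongs to Sp. lutea, so Sp. lutea is most probable.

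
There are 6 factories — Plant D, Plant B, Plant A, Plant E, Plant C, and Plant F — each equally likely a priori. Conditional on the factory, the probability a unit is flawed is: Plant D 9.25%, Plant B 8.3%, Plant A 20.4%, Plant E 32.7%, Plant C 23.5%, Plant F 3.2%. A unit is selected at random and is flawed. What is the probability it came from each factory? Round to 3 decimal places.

With a uniform prior (1/6 each), posterior ∝ likelihood:
  Plant D: 0.0925
  Plant B: 0.083
  Plant A: 0.204
  Plant E: 0.327
  Plant C: 0.235
  Plant F: 0.032
Sum = 0.9735.
P(Plant D | flawed) = 0.0925/0.9735 ≈ 0.095
P(Plant B | flawed) = 0.083/0.9735 ≈ 0.085
P(Plant A | flawed) = 0.204/0.9735 ≈ 0.210
P(Plant E | flawed) = 0.327/0.9735 ≈ 0.336
P(Plant C | flawed) = 0.235/0.9735 ≈ 0.241
P(Plant F | flawed) = 0.032/0.9735 ≈ 0.033

Plant D 0.095, Plant B 0.085, Plant A 0.210, Plant E 0.336, Plant C 0.241, Plant F 0.033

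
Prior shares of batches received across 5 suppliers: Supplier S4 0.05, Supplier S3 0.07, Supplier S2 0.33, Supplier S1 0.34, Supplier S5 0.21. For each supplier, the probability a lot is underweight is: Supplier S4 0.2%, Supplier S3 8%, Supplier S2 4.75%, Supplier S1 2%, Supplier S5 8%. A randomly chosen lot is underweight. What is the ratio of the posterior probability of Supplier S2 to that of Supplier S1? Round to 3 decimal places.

2.305

Compute prior × likelihood for every hypothesis:
  Supplier S4: 0.05 × 0.002 = 0.0001
  Supplier S3: 0.07 × 0.08 = 0.0056
  Supplier S2: 0.33 × 0.0475 = 0.015675
  Supplier S1: 0.34 × 0.02 = 0.0068
  Supplier S5: 0.21 × 0.08 = 0.0168
Sum = 0.044975.
The ratio is 0.015675 / 0.0068 (the normalizer cancels) = 2.305.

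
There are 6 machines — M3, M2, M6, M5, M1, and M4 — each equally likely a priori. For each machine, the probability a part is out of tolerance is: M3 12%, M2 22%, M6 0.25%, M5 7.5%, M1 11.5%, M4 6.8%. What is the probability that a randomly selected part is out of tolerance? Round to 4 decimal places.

0.1001

With a uniform prior (1/6 each), posterior ∝ likelihood:
  M3: 0.12
  M2: 0.22
  M6: 0.0025
  M5: 0.075
  M1: 0.115
  M4: 0.068
P(oversize) = (1/6) × (0.12 + 0.22 + 0.0025 + 0.075 + 0.115 + 0.068) = 0.6005/6 ≈ 0.1001.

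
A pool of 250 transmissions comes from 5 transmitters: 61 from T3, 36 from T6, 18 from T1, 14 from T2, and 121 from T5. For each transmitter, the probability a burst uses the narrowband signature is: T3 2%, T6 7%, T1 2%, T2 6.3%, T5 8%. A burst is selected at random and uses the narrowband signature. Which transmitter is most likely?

Compute prior × likelihood for every hypothesis:
  T3: 0.244 × 0.02 = 0.00488
  T6: 0.144 × 0.07 = 0.01008
  T1: 0.072 × 0.02 = 0.00144
  T2: 0.056 × 0.063 = 0.003528
  T5: 0.484 × 0.08 = 0.03872
Normalizing constant = 0.058648.
Largest term belongs to T5, so T5 is most probable.

T5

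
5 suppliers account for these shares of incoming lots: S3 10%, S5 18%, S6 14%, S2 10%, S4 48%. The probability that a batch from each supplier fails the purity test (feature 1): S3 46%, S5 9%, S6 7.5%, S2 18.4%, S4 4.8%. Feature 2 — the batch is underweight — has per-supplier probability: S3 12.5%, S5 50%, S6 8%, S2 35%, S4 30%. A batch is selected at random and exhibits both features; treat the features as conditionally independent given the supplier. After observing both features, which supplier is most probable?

By Bayes' rule, posterior ∝ prior × likelihood:
  S3: 0.1 × 0.46 × 0.125 = 0.00575
  S5: 0.18 × 0.09 × 0.5 = 0.0081
  S6: 0.14 × 0.075 × 0.08 = 0.00084
  S2: 0.1 × 0.184 × 0.35 = 0.00644
  S4: 0.48 × 0.048 × 0.3 = 0.006912
Sum = 0.028042.
Largest term belongs to S5, so S5 is most probable.

S5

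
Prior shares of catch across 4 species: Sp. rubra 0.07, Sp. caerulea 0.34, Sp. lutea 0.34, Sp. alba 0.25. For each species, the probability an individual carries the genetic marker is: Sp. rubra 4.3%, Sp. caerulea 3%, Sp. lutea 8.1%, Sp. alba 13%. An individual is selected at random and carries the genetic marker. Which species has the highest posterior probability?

Unnormalized posteriors (prior × likelihood):
  Sp. rubra: 0.07 × 0.043 = 0.00301
  Sp. caerulea: 0.34 × 0.03 = 0.0102
  Sp. lutea: 0.34 × 0.081 = 0.02754
  Sp. alba: 0.25 × 0.13 = 0.0325
Total = 0.07325.
Largest term belongs to Sp. alba, so Sp. alba is most probable.

Sp. alba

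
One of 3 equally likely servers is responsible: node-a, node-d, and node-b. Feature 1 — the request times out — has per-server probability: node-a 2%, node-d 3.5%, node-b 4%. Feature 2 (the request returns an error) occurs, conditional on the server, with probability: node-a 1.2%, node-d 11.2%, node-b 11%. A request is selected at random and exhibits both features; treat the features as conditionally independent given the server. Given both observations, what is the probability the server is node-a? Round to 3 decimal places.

0.028

Since the prior is uniform, the posterior is proportional to the likelihood:
  node-a: 0.02 × 0.012 = 0.00024
  node-d: 0.035 × 0.112 = 0.00392
  node-b: 0.04 × 0.11 = 0.0044
Sum = 0.00856.
P(node-a | evidence) = 0.00024 / 0.00856 ≈ 0.028.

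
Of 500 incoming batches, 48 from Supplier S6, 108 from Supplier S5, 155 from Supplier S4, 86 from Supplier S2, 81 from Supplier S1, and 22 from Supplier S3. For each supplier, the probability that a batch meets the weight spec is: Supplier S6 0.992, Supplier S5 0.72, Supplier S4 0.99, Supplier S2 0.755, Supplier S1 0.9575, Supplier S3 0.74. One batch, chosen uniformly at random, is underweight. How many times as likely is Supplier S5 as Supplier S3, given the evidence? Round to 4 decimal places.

Taking complements, P(underweight | each) = Supplier S6 0.008, Supplier S5 0.28, Supplier S4 0.01, Supplier S2 0.245, Supplier S1 0.0425, Supplier S3 0.26.
Compute prior × likelihood for every hypothesis:
  Supplier S6: 0.096 × 0.008 = 0.000768
  Supplier S5: 0.216 × 0.28 = 0.06048
  Supplier S4: 0.31 × 0.01 = 0.0031
  Supplier S2: 0.172 × 0.245 = 0.04214
  Supplier S1: 0.162 × 0.0425 = 0.006885
  Supplier S3: 0.044 × 0.26 = 0.01144
Normalizing constant = 0.124813.
The ratio is 0.06048 / 0.01144 (the normalizer cancels) = 5.2867.

5.2867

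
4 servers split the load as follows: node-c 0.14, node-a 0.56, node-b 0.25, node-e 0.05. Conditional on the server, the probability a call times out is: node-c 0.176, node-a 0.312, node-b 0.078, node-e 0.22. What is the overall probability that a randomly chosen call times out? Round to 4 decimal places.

Prior × likelihood for each hypothesis:
  node-c: 0.14 × 0.176 = 0.02464
  node-a: 0.56 × 0.312 = 0.17472
  node-b: 0.25 × 0.078 = 0.0195
  node-e: 0.05 × 0.22 = 0.011
P(timeout) = 0.02464 + 0.17472 + 0.0195 + 0.011 = 0.22986 → 0.2299.

0.2299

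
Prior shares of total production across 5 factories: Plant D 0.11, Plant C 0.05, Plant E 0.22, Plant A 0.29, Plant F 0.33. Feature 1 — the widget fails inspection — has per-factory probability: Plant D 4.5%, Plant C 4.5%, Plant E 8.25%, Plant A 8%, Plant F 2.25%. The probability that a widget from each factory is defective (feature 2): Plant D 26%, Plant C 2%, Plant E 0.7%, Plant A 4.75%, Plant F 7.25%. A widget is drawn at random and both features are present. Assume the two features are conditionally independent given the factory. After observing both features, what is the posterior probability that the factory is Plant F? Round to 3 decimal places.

By Bayes' rule, posterior ∝ prior × likelihood:
  Plant D: 0.11 × 0.045 × 0.26 = 0.001287
  Plant C: 0.05 × 0.045 × 0.02 = 0.000045
  Plant E: 0.22 × 0.0825 × 0.007 = 0.00012705
  Plant A: 0.29 × 0.08 × 0.0475 = 0.001102
  Plant F: 0.33 × 0.0225 × 0.0725 = 0.0005383125
Total = 0.0030993625.
P(Plant F | evidence) = 0.0005383125 / 0.0030993625 ≈ 0.174.

0.174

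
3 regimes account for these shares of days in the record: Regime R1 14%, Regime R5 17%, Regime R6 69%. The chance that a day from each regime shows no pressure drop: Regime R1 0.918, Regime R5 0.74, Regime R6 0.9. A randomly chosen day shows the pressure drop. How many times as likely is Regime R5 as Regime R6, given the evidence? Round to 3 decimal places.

Taking complements, P(drop | each) = Regime R1 0.082, Regime R5 0.26, Regime R6 0.1.
By Bayes' rule, posterior ∝ prior × likelihood:
  Regime R1: 0.14 × 0.082 = 0.01148
  Regime R5: 0.17 × 0.26 = 0.0442
  Regime R6: 0.69 × 0.1 = 0.069
Sum = 0.12468.
The ratio is 0.0442 / 0.069 (the normalizer cancels) = 0.641.

0.641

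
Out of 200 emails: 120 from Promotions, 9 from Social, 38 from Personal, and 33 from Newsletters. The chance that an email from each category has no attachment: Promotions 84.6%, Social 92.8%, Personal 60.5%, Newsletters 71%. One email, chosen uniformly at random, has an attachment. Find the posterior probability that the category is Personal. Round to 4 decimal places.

Taking complements, P(attachment | each) = Promotions 0.154, Social 0.072, Personal 0.395, Newsletters 0.29.
Compute prior × likelihood for every hypothesis:
  Promotions: 0.6 × 0.154 = 0.0924
  Social: 0.045 × 0.072 = 0.00324
  Personal: 0.19 × 0.395 = 0.07505
  Newsletters: 0.165 × 0.29 = 0.04785
Sum = 0.21854.
P(Personal | evidence) = 0.07505 / 0.21854 ≈ 0.3434.

0.3434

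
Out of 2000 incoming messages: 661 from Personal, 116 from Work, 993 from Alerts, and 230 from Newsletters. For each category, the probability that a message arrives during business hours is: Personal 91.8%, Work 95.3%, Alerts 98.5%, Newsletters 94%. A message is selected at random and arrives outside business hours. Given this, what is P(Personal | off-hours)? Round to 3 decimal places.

0.613

Taking complements, P(off-hours | each) = Personal 0.082, Work 0.047, Alerts 0.015, Newsletters 0.06.
Compute prior × likelihood for every hypothesis:
  Personal: 0.3305 × 0.082 = 0.027101
  Work: 0.058 × 0.047 = 0.002726
  Alerts: 0.4965 × 0.015 = 0.0074475
  Newsletters: 0.115 × 0.06 = 0.0069
Sum = 0.0441745.
P(Personal | evidence) = 0.027101 / 0.0441745 ≈ 0.613.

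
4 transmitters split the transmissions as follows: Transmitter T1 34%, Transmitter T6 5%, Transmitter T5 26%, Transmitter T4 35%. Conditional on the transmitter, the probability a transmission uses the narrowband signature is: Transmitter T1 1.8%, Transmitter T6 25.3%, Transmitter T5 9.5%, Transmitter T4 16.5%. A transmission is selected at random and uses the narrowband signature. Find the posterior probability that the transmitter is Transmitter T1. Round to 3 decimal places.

Compute prior × likelihood for every hypothesis:
  Transmitter T1: 0.34 × 0.018 = 0.00612
  Transmitter T6: 0.05 × 0.253 = 0.01265
  Transmitter T5: 0.26 × 0.095 = 0.0247
  Transmitter T4: 0.35 × 0.165 = 0.05775
Sum = 0.10122.
P(Transmitter T1 | evidence) = 0.00612 / 0.10122 ≈ 0.060.

0.060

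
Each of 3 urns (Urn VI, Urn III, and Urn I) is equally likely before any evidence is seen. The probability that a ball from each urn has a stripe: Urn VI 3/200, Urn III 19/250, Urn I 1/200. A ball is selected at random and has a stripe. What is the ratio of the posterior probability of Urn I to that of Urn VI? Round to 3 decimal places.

With a uniform prior (1/3 each), posterior ∝ likelihood:
  Urn VI: 0.015
  Urn III: 0.076
  Urn I: 0.005
Total = 0.096.
The ratio is 0.005 / 0.015 (the normalizer cancels) = 0.333.

0.333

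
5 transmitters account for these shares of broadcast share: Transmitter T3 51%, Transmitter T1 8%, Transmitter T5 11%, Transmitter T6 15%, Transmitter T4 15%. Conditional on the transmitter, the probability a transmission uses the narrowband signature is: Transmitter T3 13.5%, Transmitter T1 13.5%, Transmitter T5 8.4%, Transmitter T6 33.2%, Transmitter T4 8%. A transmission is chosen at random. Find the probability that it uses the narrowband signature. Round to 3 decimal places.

Compute prior × likelihood for every hypothesis:
  Transmitter T3: 0.51 × 0.135 = 0.06885
  Transmitter T1: 0.08 × 0.135 = 0.0108
  Transmitter T5: 0.11 × 0.084 = 0.00924
  Transmitter T6: 0.15 × 0.332 = 0.0498
  Transmitter T4: 0.15 × 0.08 = 0.012
P(narrowband) = 0.06885 + 0.0108 + 0.00924 + 0.0498 + 0.012 = 0.15069 → 0.151.

0.151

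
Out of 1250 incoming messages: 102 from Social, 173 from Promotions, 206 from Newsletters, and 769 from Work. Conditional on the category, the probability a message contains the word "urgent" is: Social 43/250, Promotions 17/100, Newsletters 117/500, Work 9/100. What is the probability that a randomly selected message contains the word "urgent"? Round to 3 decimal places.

0.131

By Bayes' rule, posterior ∝ prior × likelihood:
  Social: 0.0816 × 0.172 = 0.0140352
  Promotions: 0.1384 × 0.17 = 0.023528
  Newsletters: 0.1648 × 0.234 = 0.0385632
  Work: 0.6152 × 0.09 = 0.055368
P(urgent-flag) = 0.0140352 + 0.023528 + 0.0385632 + 0.055368 = 0.1314944 → 0.131.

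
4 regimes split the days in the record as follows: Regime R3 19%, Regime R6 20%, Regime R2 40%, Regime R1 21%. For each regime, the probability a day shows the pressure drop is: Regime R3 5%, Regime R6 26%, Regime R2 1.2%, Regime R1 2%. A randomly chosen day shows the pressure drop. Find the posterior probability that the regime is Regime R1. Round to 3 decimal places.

Unnormalized posteriors (prior × likelihood):
  Regime R3: 0.19 × 0.05 = 0.0095
  Regime R6: 0.2 × 0.26 = 0.052
  Regime R2: 0.4 × 0.012 = 0.0048
  Regime R1: 0.21 × 0.02 = 0.0042
Total = 0.0705.
P(Regime R1 | evidence) = 0.0042 / 0.0705 ≈ 0.060.

0.060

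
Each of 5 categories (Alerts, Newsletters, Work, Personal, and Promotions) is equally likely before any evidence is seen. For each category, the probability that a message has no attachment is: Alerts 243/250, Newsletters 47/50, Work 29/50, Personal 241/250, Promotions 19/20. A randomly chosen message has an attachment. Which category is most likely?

Work

Taking complements, P(attachment | each) = Alerts 0.028, Newsletters 0.06, Work 0.42, Personal 0.036, Promotions 0.05.
Since the prior is uniform, the posterior is proportional to the likelihood:
  Alerts: 0.028
  Newsletters: 0.06
  Work: 0.42
  Personal: 0.036
  Promotions: 0.05
Sum = 0.594.
Largest term belongs to Work, so Work is most probable.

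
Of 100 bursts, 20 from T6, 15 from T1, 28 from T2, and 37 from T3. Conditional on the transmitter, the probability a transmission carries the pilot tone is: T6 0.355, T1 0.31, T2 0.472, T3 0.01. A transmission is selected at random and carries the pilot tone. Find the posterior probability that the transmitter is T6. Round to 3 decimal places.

Unnormalized posteriors (prior × likelihood):
  T6: 0.2 × 0.355 = 0.071
  T1: 0.15 × 0.31 = 0.0465
  T2: 0.28 × 0.472 = 0.13216
  T3: 0.37 × 0.01 = 0.0037
Total = 0.25336.
P(T6 | evidence) = 0.071 / 0.25336 ≈ 0.280.

0.280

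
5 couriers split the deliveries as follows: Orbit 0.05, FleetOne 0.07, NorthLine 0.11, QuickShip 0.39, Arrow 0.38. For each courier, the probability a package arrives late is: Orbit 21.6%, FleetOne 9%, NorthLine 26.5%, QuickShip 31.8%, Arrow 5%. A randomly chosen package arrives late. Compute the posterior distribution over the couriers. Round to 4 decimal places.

Prior × likelihood for each hypothesis:
  Orbit: 0.05 × 0.216 = 0.0108
  FleetOne: 0.07 × 0.09 = 0.0063
  NorthLine: 0.11 × 0.265 = 0.02915
  QuickShip: 0.39 × 0.318 = 0.12402
  Arrow: 0.38 × 0.05 = 0.019
Sum = 0.18927.
P(Orbit | late) = 0.0108/0.18927 ≈ 0.0571
P(FleetOne | late) = 0.0063/0.18927 ≈ 0.0333
P(NorthLine | late) = 0.02915/0.18927 ≈ 0.1540
P(QuickShip | late) = 0.12402/0.18927 ≈ 0.6553
P(Arrow | late) = 0.019/0.18927 ≈ 0.1004
(Check: 0.0571+0.0333+0.1540+0.6553+0.1004 = 1.0001.)

Orbit 0.0571, FleetOne 0.0333, NorthLine 0.1540, QuickShip 0.6553, Arrow 0.1004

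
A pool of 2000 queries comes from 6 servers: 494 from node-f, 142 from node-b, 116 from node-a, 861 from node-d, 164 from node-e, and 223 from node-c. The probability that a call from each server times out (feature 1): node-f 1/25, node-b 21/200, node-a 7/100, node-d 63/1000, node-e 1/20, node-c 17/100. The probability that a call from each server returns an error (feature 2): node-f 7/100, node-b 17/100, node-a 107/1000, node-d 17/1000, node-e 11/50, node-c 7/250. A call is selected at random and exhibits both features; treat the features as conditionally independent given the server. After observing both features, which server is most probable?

node-b

By Bayes' rule, posterior ∝ prior × likelihood:
  node-f: 0.247 × 0.04 × 0.07 = 0.0006916
  node-b: 0.071 × 0.105 × 0.17 = 0.00126735
  node-a: 0.058 × 0.07 × 0.107 = 0.00043442
  node-d: 0.4305 × 0.063 × 0.017 = 0.0004610655
  node-e: 0.082 × 0.05 × 0.22 = 0.000902
  node-c: 0.1115 × 0.17 × 0.028 = 0.00053074
Total = 0.0042871755.
Largest term belongs to node-b, so node-b is most probable.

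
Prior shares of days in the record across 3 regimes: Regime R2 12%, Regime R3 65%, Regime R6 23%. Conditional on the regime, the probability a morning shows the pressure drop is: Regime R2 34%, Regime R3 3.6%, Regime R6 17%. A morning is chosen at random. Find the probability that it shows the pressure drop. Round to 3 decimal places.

0.103

Unnormalized posteriors (prior × likelihood):
  Regime R2: 0.12 × 0.34 = 0.0408
  Regime R3: 0.65 × 0.036 = 0.0234
  Regime R6: 0.23 × 0.17 = 0.0391
P(drop) = 0.0408 + 0.0234 + 0.0391 = 0.1033 → 0.103.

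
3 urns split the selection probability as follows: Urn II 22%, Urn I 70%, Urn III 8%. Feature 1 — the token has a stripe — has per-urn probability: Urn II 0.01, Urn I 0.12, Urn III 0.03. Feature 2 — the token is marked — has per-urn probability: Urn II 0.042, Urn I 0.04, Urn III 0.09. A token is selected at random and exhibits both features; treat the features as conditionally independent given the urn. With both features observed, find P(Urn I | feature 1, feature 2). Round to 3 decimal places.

Unnormalized posteriors (prior × likelihood):
  Urn II: 0.22 × 0.01 × 0.042 = 0.0000924
  Urn I: 0.7 × 0.12 × 0.04 = 0.00336
  Urn III: 0.08 × 0.03 × 0.09 = 0.000216
Total = 0.0036684.
P(Urn I | evidence) = 0.00336 / 0.0036684 ≈ 0.916.

0.916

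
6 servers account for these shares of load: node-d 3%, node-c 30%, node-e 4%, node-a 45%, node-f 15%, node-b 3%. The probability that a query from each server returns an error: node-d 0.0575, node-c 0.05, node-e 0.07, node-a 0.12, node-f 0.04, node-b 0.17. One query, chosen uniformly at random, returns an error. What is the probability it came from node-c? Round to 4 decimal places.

0.1773

Prior × likelihood for each hypothesis:
  node-d: 0.03 × 0.0575 = 0.001725
  node-c: 0.3 × 0.05 = 0.015
  node-e: 0.04 × 0.07 = 0.0028
  node-a: 0.45 × 0.12 = 0.054
  node-f: 0.15 × 0.04 = 0.006
  node-b: 0.03 × 0.17 = 0.0051
Sum = 0.084625.
P(node-c | evidence) = 0.015 / 0.084625 ≈ 0.1773.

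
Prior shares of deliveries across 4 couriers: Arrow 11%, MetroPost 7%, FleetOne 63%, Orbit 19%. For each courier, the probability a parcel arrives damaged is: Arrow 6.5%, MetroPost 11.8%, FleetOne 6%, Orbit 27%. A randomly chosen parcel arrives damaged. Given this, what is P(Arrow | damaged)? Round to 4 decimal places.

By Bayes' rule, posterior ∝ prior × likelihood:
  Arrow: 0.11 × 0.065 = 0.00715
  MetroPost: 0.07 × 0.118 = 0.00826
  FleetOne: 0.63 × 0.06 = 0.0378
  Orbit: 0.19 × 0.27 = 0.0513
Sum = 0.10451.
P(Arrow | evidence) = 0.00715 / 0.10451 ≈ 0.0684.

0.0684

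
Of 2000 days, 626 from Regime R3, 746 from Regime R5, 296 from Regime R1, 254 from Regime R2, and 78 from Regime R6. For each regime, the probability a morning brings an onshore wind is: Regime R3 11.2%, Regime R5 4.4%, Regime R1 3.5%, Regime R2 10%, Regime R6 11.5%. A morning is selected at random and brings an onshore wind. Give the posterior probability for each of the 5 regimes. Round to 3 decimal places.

Compute prior × likelihood for every hypothesis:
  Regime R3: 0.313 × 0.112 = 0.035056
  Regime R5: 0.373 × 0.044 = 0.016412
  Regime R1: 0.148 × 0.035 = 0.00518
  Regime R2: 0.127 × 0.1 = 0.0127
  Regime R6: 0.039 × 0.115 = 0.004485
Normalizing constant = 0.073833.
P(Regime R3 | onshore) = 0.035056/0.073833 ≈ 0.475
P(Regime R5 | onshore) = 0.016412/0.073833 ≈ 0.222
P(Regime R1 | onshore) = 0.00518/0.073833 ≈ 0.070
P(Regime R2 | onshore) = 0.0127/0.073833 ≈ 0.172
P(Regime R6 | onshore) = 0.004485/0.073833 ≈ 0.061
(Check: 0.475+0.222+0.070+0.172+0.061 = 1.000.)

Regime R3 0.475, Regime R5 0.222, Regime R1 0.070, Regime R2 0.172, Regime R6 0.061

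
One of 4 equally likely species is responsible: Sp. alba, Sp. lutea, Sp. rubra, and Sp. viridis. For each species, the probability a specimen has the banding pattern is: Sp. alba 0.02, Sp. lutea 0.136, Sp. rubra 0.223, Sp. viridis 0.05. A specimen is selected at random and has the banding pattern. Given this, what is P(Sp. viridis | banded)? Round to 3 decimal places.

With a uniform prior (1/4 each), posterior ∝ likelihood:
  Sp. alba: 0.02
  Sp. lutea: 0.136
  Sp. rubra: 0.223
  Sp. viridis: 0.05
Total = 0.429.
P(Sp. viridis | evidence) = 0.05 / 0.429 ≈ 0.117.

0.117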